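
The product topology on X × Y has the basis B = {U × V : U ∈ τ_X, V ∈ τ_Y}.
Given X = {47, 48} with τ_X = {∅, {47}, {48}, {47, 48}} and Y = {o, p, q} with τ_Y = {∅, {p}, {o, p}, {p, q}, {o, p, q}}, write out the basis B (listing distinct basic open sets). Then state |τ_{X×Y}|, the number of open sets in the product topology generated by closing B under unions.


Basis B = {∅ × ∅, {47} × {p}, {48} × {p}, {47} × {o, p}, {47} × {p, q}, {47, 48} × {p}, {48} × {o, p}, {48} × {p, q}, {47} × {o, p, q}, {48} × {o, p, q}, {47, 48} × {o, p}, {47, 48} × {p, q}, {47, 48} × {o, p, q}}; |τ_{X×Y}| = 25.

Enumerate products U × V with U ∈ τ_X, V ∈ τ_Y (deduplicated):
  ∅ × ∅ = {} (∅)
  {47} × {p} = {(47,p)}
  {48} × {p} = {(48,p)}
  {47} × {o, p} = {(47,o), (47,p)}
  {47} × {p, q} = {(47,p), (47,q)}
  {47, 48} × {p} = {(47,p), (48,p)}
  {48} × {o, p} = {(48,o), (48,p)}
  {48} × {p, q} = {(48,p), (48,q)}
  {47} × {o, p, q} = {(47,o), (47,p), (47,q)}
  {48} × {o, p, q} = {(48,o), (48,p), (48,q)}
  {47, 48} × {o, p} = {(47,o), (47,p), (48,o), (48,p)}
  {47, 48} × {p, q} = {(47,p), (47,q), (48,p), (48,q)}
  {47, 48} × {o, p, q} = {(47,o), (47,p), (47,q), (48,o), (48,p), (48,q)}
These 13 distinct sets form the basis B.
Close under arbitrary unions to get τ_{X×Y}; counting gives |τ_{X×Y}| = 25.


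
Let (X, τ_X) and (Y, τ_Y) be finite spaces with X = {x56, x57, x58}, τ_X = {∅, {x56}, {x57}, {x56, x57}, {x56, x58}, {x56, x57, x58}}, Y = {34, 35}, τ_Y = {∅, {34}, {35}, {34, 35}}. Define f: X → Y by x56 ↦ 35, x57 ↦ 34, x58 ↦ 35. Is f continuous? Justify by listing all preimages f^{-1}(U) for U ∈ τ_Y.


f IS continuous.

Compute f^{-1}(U) for each U ∈ τ_Y:
  U = ∅: f^{-1}(U) = ∅ ∈ τ_X ✓.
  U = {34}: f^{-1}(U) = {x57} ∈ τ_X ✓.
  U = {35}: f^{-1}(U) = {x56, x58} ∈ τ_X ✓.
  U = {34, 35}: f^{-1}(U) = {x56, x57, x58} ∈ τ_X ✓.
Every preimage lies in τ_X, so f IS continuous.


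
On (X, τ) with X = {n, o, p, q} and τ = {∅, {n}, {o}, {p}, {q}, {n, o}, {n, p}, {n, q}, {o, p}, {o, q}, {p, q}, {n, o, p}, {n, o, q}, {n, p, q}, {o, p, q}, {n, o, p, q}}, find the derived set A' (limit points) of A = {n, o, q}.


A' = ∅

For each x ∈ X, list the open sets U ∈ τ with x ∈ U, then check whether U ∩ (A ∖ {x}) ≠ ∅ for every such U.
  x = n: open {n} ∋ x has {n} ∩ (A ∖ {n}) = ∅, so x is NOT a limit point.
  x = o: open {o} ∋ x has {o} ∩ (A ∖ {o}) = ∅, so x is NOT a limit point.
  x = p: open {p} ∋ x has {p} ∩ (A ∖ {p}) = ∅, so x is NOT a limit point.
  x = q: open {q} ∋ x has {q} ∩ (A ∖ {q}) = ∅, so x is NOT a limit point.
Collecting: A' = ∅.


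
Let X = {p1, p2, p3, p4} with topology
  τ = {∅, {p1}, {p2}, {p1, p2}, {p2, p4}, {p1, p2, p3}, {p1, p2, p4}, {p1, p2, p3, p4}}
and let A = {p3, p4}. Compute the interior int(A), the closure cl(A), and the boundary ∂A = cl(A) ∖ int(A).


int(A) = ∅, cl(A) = {p3, p4}, ∂A = {p3, p4}.

Closed sets in (X, τ) are complements of opens:
  closed(X, τ) = {∅, {p3}, {p4}, {p1, p3}, {p3, p4}, {p1, p3, p4}, {p2, p3, p4}, {p1, p2, p3, p4}}.
int(A) = ⋃ {U ∈ τ : U ⊆ A}. Opens contained in A: ∅.
Taking the union of these: int(A) = ∅.
cl(A) = ⋂ {C closed : A ⊆ C}. Closed sets containing A: {p3, p4}, {p1, p3, p4}, {p2, p3, p4}, {p1, p2, p3, p4}.
Intersecting these: cl(A) = {p3, p4}.
∂A = cl(A) ∖ int(A) = {p3, p4} ∖ ∅ = {p3, p4}.


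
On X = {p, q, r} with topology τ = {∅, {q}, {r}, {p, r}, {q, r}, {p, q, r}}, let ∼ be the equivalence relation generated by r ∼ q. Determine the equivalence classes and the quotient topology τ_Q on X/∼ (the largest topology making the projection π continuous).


X/∼ = {[p], [q=r]}; |τ_Q| = 3.

Equivalence classes: [p], [q=r].
Quotient map π: X → X/∼ sends p ↦ [p], q ↦ [q=r], r ↦ [q=r].
For each subset V ⊆ X/∼, compute π^{-1}(V) ⊆ X and check whether π^{-1}(V) ∈ τ. V is open in τ_Q iff π^{-1}(V) ∈ τ.
  V = {}: π^{-1}(V) = ∅ ∈ τ ✓.
  V = {[p]}: π^{-1}(V) = {p} ∉ τ ✗.
  V = {[q=r]}: π^{-1}(V) = {q, r} ∈ τ ✓.
  V = {[p], [q=r]}: π^{-1}(V) = {p, q, r} ∈ τ ✓.
Open sets in the quotient: τ_Q = {{}, {[q=r]}, {[p], [q=r]}} (3 elements).


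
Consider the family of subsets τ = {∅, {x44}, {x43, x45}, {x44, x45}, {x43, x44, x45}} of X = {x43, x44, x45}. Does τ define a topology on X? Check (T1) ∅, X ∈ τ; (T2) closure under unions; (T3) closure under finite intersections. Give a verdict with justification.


τ is NOT a topology on X.

Axiom (T1): ∅ ∈ τ? Yes; X ∈ τ? Yes.
Axiom (T2/T3): check pairwise unions and intersections of members of τ.
Counterexample for (T3): {x43, x45} ∩ {x44, x45} = {x45} ∉ τ. Therefore τ is NOT a topology.


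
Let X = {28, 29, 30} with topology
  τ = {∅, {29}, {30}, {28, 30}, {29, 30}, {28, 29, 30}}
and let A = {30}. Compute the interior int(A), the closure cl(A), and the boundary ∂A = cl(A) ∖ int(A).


int(A) = {30}, cl(A) = {28, 30}, ∂A = {28}.

Closed sets in (X, τ) are complements of opens:
  closed(X, τ) = {∅, {28}, {29}, {28, 29}, {28, 30}, {28, 29, 30}}.
int(A) = ⋃ {U ∈ τ : U ⊆ A}. Opens contained in A: ∅, {30}.
Taking the union of these: int(A) = {30}.
cl(A) = ⋂ {C closed : A ⊆ C}. Closed sets containing A: {28, 30}, {28, 29, 30}.
Intersecting these: cl(A) = {28, 30}.
∂A = cl(A) ∖ int(A) = {28, 30} ∖ {30} = {28}.


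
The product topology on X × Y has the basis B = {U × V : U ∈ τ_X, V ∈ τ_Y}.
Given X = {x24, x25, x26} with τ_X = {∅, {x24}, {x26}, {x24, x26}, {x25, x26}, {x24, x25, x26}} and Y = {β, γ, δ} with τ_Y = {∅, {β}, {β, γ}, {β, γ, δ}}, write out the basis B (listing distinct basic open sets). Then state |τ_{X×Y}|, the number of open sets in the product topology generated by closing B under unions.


Basis B = {∅ × ∅, {x24} × {β}, {x26} × {β}, {x24} × {β, γ}, {x24, x26} × {β}, {x25, x26} × {β}, {x26} × {β, γ}, {x24} × {β, γ, δ}, {x24, x25, x26} × {β}, {x26} × {β, γ, δ}, {x24, x26} × {β, γ}, {x25, x26} × {β, γ}, {x24, x26} × {β, γ, δ}, {x24, x25, x26} × {β, γ}, {x25, x26} × {β, γ, δ}, {x24, x25, x26} × {β, γ, δ}}; |τ_{X×Y}| = 40.

Enumerate products U × V with U ∈ τ_X, V ∈ τ_Y (deduplicated):
  ∅ × ∅ = {} (∅)
  {x24} × {β} = {(x24,β)}
  {x26} × {β} = {(x26,β)}
  {x24} × {β, γ} = {(x24,β), (x24,γ)}
  {x24, x26} × {β} = {(x24,β), (x26,β)}
  {x25, x26} × {β} = {(x25,β), (x26,β)}
  {x26} × {β, γ} = {(x26,β), (x26,γ)}
  {x24} × {β, γ, δ} = {(x24,β), (x24,γ), (x24,δ)}
  {x24, x25, x26} × {β} = {(x24,β), (x25,β), (x26,β)}
  {x26} × {β, γ, δ} = {(x26,β), (x26,γ), (x26,δ)}
  {x24, x26} × {β, γ} = {(x24,β), (x24,γ), (x26,β), (x26,γ)}
  {x25, x26} × {β, γ} = {(x25,β), (x25,γ), (x26,β), (x26,γ)}
  {x24, x26} × {β, γ, δ} = {(x24,β), (x24,γ), (x24,δ), (x26,β), (x26,γ), (x26,δ)}
  {x24, x25, x26} × {β, γ} = {(x24,β), (x24,γ), (x25,β), (x25,γ), (x26,β), (x26,γ)}
  {x25, x26} × {β, γ, δ} = {(x25,β), (x25,γ), (x25,δ), (x26,β), (x26,γ), (x26,δ)}
  {x24, x25, x26} × {β, γ, δ} = {(x24,β), (x24,γ), (x24,δ), (x25,β), (x25,γ), (x25,δ), (x26,β), (x26,γ), (x26,δ)}
These 16 distinct sets form the basis B.
Close under arbitrary unions to get τ_{X×Y}; counting gives |τ_{X×Y}| = 40.


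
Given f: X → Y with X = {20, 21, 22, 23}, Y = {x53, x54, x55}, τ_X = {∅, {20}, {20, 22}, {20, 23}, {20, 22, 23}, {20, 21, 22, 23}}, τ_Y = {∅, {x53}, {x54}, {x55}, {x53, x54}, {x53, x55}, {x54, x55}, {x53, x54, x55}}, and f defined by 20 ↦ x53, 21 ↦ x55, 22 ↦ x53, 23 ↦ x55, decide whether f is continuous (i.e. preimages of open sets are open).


f is NOT continuous.

Compute f^{-1}(U) for each U ∈ τ_Y:
  U = ∅: f^{-1}(U) = ∅ ∈ τ_X ✓.
  U = {x53}: f^{-1}(U) = {20, 22} ∈ τ_X ✓.
  U = {x54}: f^{-1}(U) = ∅ ∈ τ_X ✓.
  U = {x55}: f^{-1}(U) = {21, 23} ∉ τ_X ✗.
  U = {x53, x54}: f^{-1}(U) = {20, 22} ∈ τ_X ✓.
  U = {x53, x55}: f^{-1}(U) = {20, 21, 22, 23} ∈ τ_X ✓.
  U = {x54, x55}: f^{-1}(U) = {21, 23} ∉ τ_X ✗.
  U = {x53, x54, x55}: f^{-1}(U) = {20, 21, 22, 23} ∈ τ_X ✓.
Found U = {x55} with f^{-1}(U) = {21, 23} not in τ_X. Therefore f is NOT continuous.


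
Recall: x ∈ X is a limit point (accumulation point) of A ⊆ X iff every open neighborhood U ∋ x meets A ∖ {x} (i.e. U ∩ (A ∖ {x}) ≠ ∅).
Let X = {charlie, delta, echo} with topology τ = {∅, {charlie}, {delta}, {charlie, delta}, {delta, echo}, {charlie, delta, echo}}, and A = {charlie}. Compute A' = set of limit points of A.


A' = ∅

For each x ∈ X, list the open sets U ∈ τ with x ∈ U, then check whether U ∩ (A ∖ {x}) ≠ ∅ for every such U.
  x = charlie: open {charlie} ∋ x has {charlie} ∩ (A ∖ {charlie}) = ∅, so x is NOT a limit point.
  x = delta: open {delta} ∋ x has {delta} ∩ (A ∖ {delta}) = ∅, so x is NOT a limit point.
  x = echo: open {delta, echo} ∋ x has {delta, echo} ∩ (A ∖ {echo}) = ∅, so x is NOT a limit point.
Collecting: A' = ∅.


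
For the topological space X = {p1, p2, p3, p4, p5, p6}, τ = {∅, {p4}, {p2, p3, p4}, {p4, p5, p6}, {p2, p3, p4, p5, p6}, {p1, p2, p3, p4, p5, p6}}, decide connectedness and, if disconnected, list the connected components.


(X, τ) is connected.

Find clopen sets (U ∈ τ with X ∖ U ∈ τ):
  U = ∅, X ∖ U = {p1, p2, p3, p4, p5, p6} — both open, so U is clopen.
  U = {p1, p2, p3, p4, p5, p6}, X ∖ U = ∅ — both open, so U is clopen.
Only trivial clopens (∅ and X) exist, so (X, τ) is connected.
Compute connected components by grouping points that agree on all clopens:
  component: {p1, p2, p3, p4, p5, p6}


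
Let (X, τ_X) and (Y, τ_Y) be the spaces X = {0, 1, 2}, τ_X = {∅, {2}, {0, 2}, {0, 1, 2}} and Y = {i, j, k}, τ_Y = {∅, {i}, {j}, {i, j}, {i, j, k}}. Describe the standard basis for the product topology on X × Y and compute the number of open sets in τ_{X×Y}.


Basis B = {∅ × ∅, {2} × {i}, {2} × {j}, {0, 2} × {i}, {0, 2} × {j}, {2} × {i, j}, {0, 1, 2} × {i}, {0, 1, 2} × {j}, {2} × {i, j, k}, {0, 2} × {i, j}, {0, 2} × {i, j, k}, {0, 1, 2} × {i, j}, {0, 1, 2} × {i, j, k}}; |τ_{X×Y}| = 30.

Enumerate products U × V with U ∈ τ_X, V ∈ τ_Y (deduplicated):
  ∅ × ∅ = {} (∅)
  {2} × {i} = {(2,i)}
  {2} × {j} = {(2,j)}
  {0, 2} × {i} = {(0,i), (2,i)}
  {0, 2} × {j} = {(0,j), (2,j)}
  {2} × {i, j} = {(2,i), (2,j)}
  {0, 1, 2} × {i} = {(0,i), (1,i), (2,i)}
  {0, 1, 2} × {j} = {(0,j), (1,j), (2,j)}
  {2} × {i, j, k} = {(2,i), (2,j), (2,k)}
  {0, 2} × {i, j} = {(0,i), (0,j), (2,i), (2,j)}
  {0, 2} × {i, j, k} = {(0,i), (0,j), (0,k), (2,i), (2,j), (2,k)}
  {0, 1, 2} × {i, j} = {(0,i), (0,j), (1,i), (1,j), (2,i), (2,j)}
  {0, 1, 2} × {i, j, k} = {(0,i), (0,j), (0,k), (1,i), (1,j), (1,k), (2,i), (2,j), (2,k)}
These 13 distinct sets form the basis B.
Close under arbitrary unions to get τ_{X×Y}; counting gives |τ_{X×Y}| = 30.


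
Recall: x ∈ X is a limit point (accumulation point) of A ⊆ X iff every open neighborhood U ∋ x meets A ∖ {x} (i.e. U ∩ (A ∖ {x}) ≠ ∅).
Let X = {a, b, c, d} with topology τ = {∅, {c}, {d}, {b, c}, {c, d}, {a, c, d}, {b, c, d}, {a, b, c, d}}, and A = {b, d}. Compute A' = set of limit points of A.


A' = {a}

For each x ∈ X, list the open sets U ∈ τ with x ∈ U, then check whether U ∩ (A ∖ {x}) ≠ ∅ for every such U.
  x = a: opens ∋ x are {a, c, d}, {a, b, c, d}; each meets A ∖ {a}, so x IS a limit point.
  x = b: open {b, c} ∋ x has {b, c} ∩ (A ∖ {b}) = ∅, so x is NOT a limit point.
  x = c: open {c} ∋ x has {c} ∩ (A ∖ {c}) = ∅, so x is NOT a limit point.
  x = d: open {d} ∋ x has {d} ∩ (A ∖ {d}) = ∅, so x is NOT a limit point.
Collecting: A' = {a}.


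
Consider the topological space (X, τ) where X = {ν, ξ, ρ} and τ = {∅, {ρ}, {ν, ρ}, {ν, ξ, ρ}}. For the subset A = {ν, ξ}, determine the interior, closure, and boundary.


int(A) = ∅, cl(A) = {ν, ξ}, ∂A = {ν, ξ}.

Closed sets in (X, τ) are complements of opens:
  closed(X, τ) = {∅, {ξ}, {ν, ξ}, {ν, ξ, ρ}}.
int(A) = ⋃ {U ∈ τ : U ⊆ A}. Opens contained in A: ∅.
Taking the union of these: int(A) = ∅.
cl(A) = ⋂ {C closed : A ⊆ C}. Closed sets containing A: {ν, ξ}, {ν, ξ, ρ}.
Intersecting these: cl(A) = {ν, ξ}.
∂A = cl(A) ∖ int(A) = {ν, ξ} ∖ ∅ = {ν, ξ}.


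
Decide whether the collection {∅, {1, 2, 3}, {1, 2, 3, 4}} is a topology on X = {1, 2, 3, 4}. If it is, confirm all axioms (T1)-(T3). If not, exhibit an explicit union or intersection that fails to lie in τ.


τ IS a topology on X.

Axiom (T1): ∅ ∈ τ? Yes; X ∈ τ? Yes.
Axiom (T2/T3): check pairwise unions and intersections of members of τ.
All pairwise intersections and unions checked — each lies in τ. Therefore τ satisfies (T1), (T2), (T3): it IS a topology on X.


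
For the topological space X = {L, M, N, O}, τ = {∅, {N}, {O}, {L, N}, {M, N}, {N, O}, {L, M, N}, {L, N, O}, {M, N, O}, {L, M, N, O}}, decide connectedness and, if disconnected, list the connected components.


(X, τ) is disconnected; components = [{O}, {L, M, N}].

Find clopen sets (U ∈ τ with X ∖ U ∈ τ):
  U = ∅, X ∖ U = {L, M, N, O} — both open, so U is clopen.
  U = {O}, X ∖ U = {L, M, N} — both open, so U is clopen.
  U = {L, M, N}, X ∖ U = {O} — both open, so U is clopen.
  U = {L, M, N, O}, X ∖ U = ∅ — both open, so U is clopen.
Nontrivial clopen(s) exist: e.g. {L, M, N}. So (X, τ) is disconnected.
Compute connected components by grouping points that agree on all clopens:
  component: {O}
  component: {L, M, N}


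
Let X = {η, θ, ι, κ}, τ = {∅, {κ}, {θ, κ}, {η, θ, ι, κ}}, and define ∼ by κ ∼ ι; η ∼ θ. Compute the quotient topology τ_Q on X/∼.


X/∼ = {[η=θ], [ι=κ]}; |τ_Q| = 2.

Equivalence classes: [η=θ], [ι=κ].
Quotient map π: X → X/∼ sends η ↦ [η=θ], θ ↦ [η=θ], ι ↦ [ι=κ], κ ↦ [ι=κ].
For each subset V ⊆ X/∼, compute π^{-1}(V) ⊆ X and check whether π^{-1}(V) ∈ τ. V is open in τ_Q iff π^{-1}(V) ∈ τ.
  V = {}: π^{-1}(V) = ∅ ∈ τ ✓.
  V = {[η=θ]}: π^{-1}(V) = {η, θ} ∉ τ ✗.
  V = {[ι=κ]}: π^{-1}(V) = {ι, κ} ∉ τ ✗.
  V = {[η=θ], [ι=κ]}: π^{-1}(V) = {η, θ, ι, κ} ∈ τ ✓.
Open sets in the quotient: τ_Q = {{}, {[η=θ], [ι=κ]}} (2 elements).


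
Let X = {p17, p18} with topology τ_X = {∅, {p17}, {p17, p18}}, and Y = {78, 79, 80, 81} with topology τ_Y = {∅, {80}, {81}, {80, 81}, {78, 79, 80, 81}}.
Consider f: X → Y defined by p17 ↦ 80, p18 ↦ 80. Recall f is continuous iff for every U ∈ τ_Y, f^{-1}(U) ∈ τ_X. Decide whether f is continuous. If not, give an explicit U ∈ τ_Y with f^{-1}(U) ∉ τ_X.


f IS continuous.

Compute f^{-1}(U) for each U ∈ τ_Y:
  U = ∅: f^{-1}(U) = ∅ ∈ τ_X ✓.
  U = {80}: f^{-1}(U) = {p17, p18} ∈ τ_X ✓.
  U = {81}: f^{-1}(U) = ∅ ∈ τ_X ✓.
  U = {80, 81}: f^{-1}(U) = {p17, p18} ∈ τ_X ✓.
  U = {78, 79, 80, 81}: f^{-1}(U) = {p17, p18} ∈ τ_X ✓.
Every preimage lies in τ_X, so f IS continuous.


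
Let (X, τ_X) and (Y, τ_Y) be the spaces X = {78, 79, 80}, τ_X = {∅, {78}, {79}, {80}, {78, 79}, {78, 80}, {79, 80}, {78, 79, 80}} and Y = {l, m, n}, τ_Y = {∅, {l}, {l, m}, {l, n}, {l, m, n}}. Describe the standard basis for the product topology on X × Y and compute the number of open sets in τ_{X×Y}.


Basis B = {∅ × ∅, {78} × {l}, {79} × {l}, {80} × {l}, {78} × {l, m}, {78} × {l, n}, {78, 79} × {l}, {78, 80} × {l}, {79} × {l, m}, {79} × {l, n}, {79, 80} × {l}, {80} × {l, m}, {80} × {l, n}, {78} × {l, m, n}, {78, 79, 80} × {l}, {79} × {l, m, n}, {80} × {l, m, n}, {78, 79} × {l, m}, {78, 80} × {l, m}, {78, 79} × {l, n}, {78, 80} × {l, n}, {79, 80} × {l, m}, {79, 80} × {l, n}, {78, 79} × {l, m, n}, {78, 80} × {l, m, n}, {78, 79, 80} × {l, m}, {78, 79, 80} × {l, n}, {79, 80} × {l, m, n}, {78, 79, 80} × {l, m, n}}; |τ_{X×Y}| = 125.

Enumerate products U × V with U ∈ τ_X, V ∈ τ_Y (deduplicated):
  ∅ × ∅ = {} (∅)
  {78} × {l} = {(78,l)}
  {79} × {l} = {(79,l)}
  {80} × {l} = {(80,l)}
  {78} × {l, m} = {(78,l), (78,m)}
  {78} × {l, n} = {(78,l), (78,n)}
  {78, 79} × {l} = {(78,l), (79,l)}
  {78, 80} × {l} = {(78,l), (80,l)}
  {79} × {l, m} = {(79,l), (79,m)}
  {79} × {l, n} = {(79,l), (79,n)}
  {79, 80} × {l} = {(79,l), (80,l)}
  {80} × {l, m} = {(80,l), (80,m)}
  {80} × {l, n} = {(80,l), (80,n)}
  {78} × {l, m, n} = {(78,l), (78,m), (78,n)}
  {78, 79, 80} × {l} = {(78,l), (79,l), (80,l)}
  {79} × {l, m, n} = {(79,l), (79,m), (79,n)}
  {80} × {l, m, n} = {(80,l), (80,m), (80,n)}
  {78, 79} × {l, m} = {(78,l), (78,m), (79,l), (79,m)}
  {78, 80} × {l, m} = {(78,l), (78,m), (80,l), (80,m)}
  {78, 79} × {l, n} = {(78,l), (78,n), (79,l), (79,n)}
  {78, 80} × {l, n} = {(78,l), (78,n), (80,l), (80,n)}
  {79, 80} × {l, m} = {(79,l), (79,m), (80,l), (80,m)}
  {79, 80} × {l, n} = {(79,l), (79,n), (80,l), (80,n)}
  {78, 79} × {l, m, n} = {(78,l), (78,m), (78,n), (79,l), (79,m), (79,n)}
  {78, 80} × {l, m, n} = {(78,l), (78,m), (78,n), (80,l), (80,m), (80,n)}
  {78, 79, 80} × {l, m} = {(78,l), (78,m), (79,l), (79,m), (80,l), (80,m)}
  {78, 79, 80} × {l, n} = {(78,l), (78,n), (79,l), (79,n), (80,l), (80,n)}
  {79, 80} × {l, m, n} = {(79,l), (79,m), (79,n), (80,l), (80,m), (80,n)}
  {78, 79, 80} × {l, m, n} = {(78,l), (78,m), (78,n), (79,l), (79,m), (79,n), (80,l), (80,m), (80,n)}
These 29 distinct sets form the basis B.
Close under arbitrary unions to get τ_{X×Y}; counting gives |τ_{X×Y}| = 125.


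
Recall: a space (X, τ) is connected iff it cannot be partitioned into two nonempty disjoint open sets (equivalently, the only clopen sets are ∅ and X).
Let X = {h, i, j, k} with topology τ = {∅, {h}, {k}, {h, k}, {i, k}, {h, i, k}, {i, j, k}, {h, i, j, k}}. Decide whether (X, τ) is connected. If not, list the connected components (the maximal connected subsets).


(X, τ) is disconnected; components = [{h}, {i, j, k}].

Find clopen sets (U ∈ τ with X ∖ U ∈ τ):
  U = ∅, X ∖ U = {h, i, j, k} — both open, so U is clopen.
  U = {h}, X ∖ U = {i, j, k} — both open, so U is clopen.
  U = {i, j, k}, X ∖ U = {h} — both open, so U is clopen.
  U = {h, i, j, k}, X ∖ U = ∅ — both open, so U is clopen.
Nontrivial clopen(s) exist: e.g. {i, j, k}. So (X, τ) is disconnected.
Compute connected components by grouping points that agree on all clopens:
  component: {h}
  component: {i, j, k}


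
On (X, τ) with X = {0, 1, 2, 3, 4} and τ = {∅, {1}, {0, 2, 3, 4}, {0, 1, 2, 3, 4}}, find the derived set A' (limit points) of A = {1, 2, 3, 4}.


A' = {0, 2, 3, 4}

For each x ∈ X, list the open sets U ∈ τ with x ∈ U, then check whether U ∩ (A ∖ {x}) ≠ ∅ for every such U.
  x = 0: opens ∋ x are {0, 2, 3, 4}, {0, 1, 2, 3, 4}; each meets A ∖ {0}, so x IS a limit point.
  x = 1: open {1} ∋ x has {1} ∩ (A ∖ {1}) = ∅, so x is NOT a limit point.
  x = 2: opens ∋ x are {0, 2, 3, 4}, {0, 1, 2, 3, 4}; each meets A ∖ {2}, so x IS a limit point.
  x = 3: opens ∋ x are {0, 2, 3, 4}, {0, 1, 2, 3, 4}; each meets A ∖ {3}, so x IS a limit point.
  x = 4: opens ∋ x are {0, 2, 3, 4}, {0, 1, 2, 3, 4}; each meets A ∖ {4}, so x IS a limit point.
Collecting: A' = {0, 2, 3, 4}.


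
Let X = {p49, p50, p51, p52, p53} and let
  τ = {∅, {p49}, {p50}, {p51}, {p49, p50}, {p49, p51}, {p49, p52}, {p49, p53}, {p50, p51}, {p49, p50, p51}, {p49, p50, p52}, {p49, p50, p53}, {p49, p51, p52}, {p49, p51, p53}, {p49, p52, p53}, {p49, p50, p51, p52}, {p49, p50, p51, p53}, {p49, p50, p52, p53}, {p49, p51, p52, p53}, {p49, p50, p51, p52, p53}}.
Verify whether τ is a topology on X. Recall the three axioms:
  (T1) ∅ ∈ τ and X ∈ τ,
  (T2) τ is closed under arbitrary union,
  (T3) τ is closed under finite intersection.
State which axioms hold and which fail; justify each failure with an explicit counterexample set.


τ IS a topology on X.

Axiom (T1): ∅ ∈ τ? Yes; X ∈ τ? Yes.
Axiom (T2/T3): check pairwise unions and intersections of members of τ.
All pairwise intersections and unions checked — each lies in τ. Therefore τ satisfies (T1), (T2), (T3): it IS a topology on X.


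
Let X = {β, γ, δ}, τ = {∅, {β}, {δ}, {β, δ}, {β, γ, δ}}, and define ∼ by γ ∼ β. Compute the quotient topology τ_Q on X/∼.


X/∼ = {[β=γ], [δ]}; |τ_Q| = 3.

Equivalence classes: [β=γ], [δ].
Quotient map π: X → X/∼ sends β ↦ [β=γ], γ ↦ [β=γ], δ ↦ [δ].
For each subset V ⊆ X/∼, compute π^{-1}(V) ⊆ X and check whether π^{-1}(V) ∈ τ. V is open in τ_Q iff π^{-1}(V) ∈ τ.
  V = {}: π^{-1}(V) = ∅ ∈ τ ✓.
  V = {[β=γ]}: π^{-1}(V) = {β, γ} ∉ τ ✗.
  V = {[δ]}: π^{-1}(V) = {δ} ∈ τ ✓.
  V = {[β=γ], [δ]}: π^{-1}(V) = {β, γ, δ} ∈ τ ✓.
Open sets in the quotient: τ_Q = {{}, {[δ]}, {[β=γ], [δ]}} (3 elements).


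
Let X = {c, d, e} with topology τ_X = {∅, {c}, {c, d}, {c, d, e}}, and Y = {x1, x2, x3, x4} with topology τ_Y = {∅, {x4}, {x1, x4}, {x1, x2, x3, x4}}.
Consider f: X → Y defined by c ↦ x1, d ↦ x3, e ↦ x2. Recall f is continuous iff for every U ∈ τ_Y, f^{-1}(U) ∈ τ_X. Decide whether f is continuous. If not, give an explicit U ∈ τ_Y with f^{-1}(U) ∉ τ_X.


f IS continuous.

Compute f^{-1}(U) for each U ∈ τ_Y:
  U = ∅: f^{-1}(U) = ∅ ∈ τ_X ✓.
  U = {x4}: f^{-1}(U) = ∅ ∈ τ_X ✓.
  U = {x1, x4}: f^{-1}(U) = {c} ∈ τ_X ✓.
  U = {x1, x2, x3, x4}: f^{-1}(U) = {c, d, e} ∈ τ_X ✓.
Every preimage lies in τ_X, so f IS continuous.


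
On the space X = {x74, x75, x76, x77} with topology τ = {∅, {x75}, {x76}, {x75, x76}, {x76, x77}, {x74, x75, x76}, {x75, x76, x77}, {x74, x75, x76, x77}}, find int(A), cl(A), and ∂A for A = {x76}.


int(A) = {x76}, cl(A) = {x74, x76, x77}, ∂A = {x74, x77}.

Closed sets in (X, τ) are complements of opens:
  closed(X, τ) = {∅, {x74}, {x77}, {x74, x75}, {x74, x77}, {x74, x75, x77}, {x74, x76, x77}, {x74, x75, x76, x77}}.
int(A) = ⋃ {U ∈ τ : U ⊆ A}. Opens contained in A: ∅, {x76}.
Taking the union of these: int(A) = {x76}.
cl(A) = ⋂ {C closed : A ⊆ C}. Closed sets containing A: {x74, x76, x77}, {x74, x75, x76, x77}.
Intersecting these: cl(A) = {x74, x76, x77}.
∂A = cl(A) ∖ int(A) = {x74, x76, x77} ∖ {x76} = {x74, x77}.


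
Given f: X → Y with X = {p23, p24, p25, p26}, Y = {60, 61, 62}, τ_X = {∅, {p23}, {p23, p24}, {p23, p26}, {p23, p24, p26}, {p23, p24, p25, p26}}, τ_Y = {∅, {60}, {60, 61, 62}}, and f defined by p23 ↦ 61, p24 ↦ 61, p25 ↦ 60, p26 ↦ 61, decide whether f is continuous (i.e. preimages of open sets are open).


f is NOT continuous.

Compute f^{-1}(U) for each U ∈ τ_Y:
  U = ∅: f^{-1}(U) = ∅ ∈ τ_X ✓.
  U = {60}: f^{-1}(U) = {p25} ∉ τ_X ✗.
  U = {60, 61, 62}: f^{-1}(U) = {p23, p24, p25, p26} ∈ τ_X ✓.
Found U = {60} with f^{-1}(U) = {p25} not in τ_X. Therefore f is NOT continuous.


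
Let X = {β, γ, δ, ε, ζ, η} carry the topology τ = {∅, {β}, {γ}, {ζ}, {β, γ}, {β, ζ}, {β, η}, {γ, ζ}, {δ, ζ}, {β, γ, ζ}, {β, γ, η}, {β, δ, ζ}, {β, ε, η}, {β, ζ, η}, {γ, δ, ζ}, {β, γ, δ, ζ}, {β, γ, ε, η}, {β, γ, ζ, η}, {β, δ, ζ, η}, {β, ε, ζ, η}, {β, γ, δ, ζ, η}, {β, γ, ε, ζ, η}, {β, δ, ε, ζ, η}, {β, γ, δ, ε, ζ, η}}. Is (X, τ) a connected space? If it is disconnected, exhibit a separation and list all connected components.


(X, τ) is disconnected; components = [{γ}, {δ, ζ}, {β, ε, η}].

Find clopen sets (U ∈ τ with X ∖ U ∈ τ):
  U = ∅, X ∖ U = {β, γ, δ, ε, ζ, η} — both open, so U is clopen.
  U = {γ}, X ∖ U = {β, δ, ε, ζ, η} — both open, so U is clopen.
  U = {δ, ζ}, X ∖ U = {β, γ, ε, η} — both open, so U is clopen.
  U = {β, ε, η}, X ∖ U = {γ, δ, ζ} — both open, so U is clopen.
  U = {γ, δ, ζ}, X ∖ U = {β, ε, η} — both open, so U is clopen.
  U = {β, γ, ε, η}, X ∖ U = {δ, ζ} — both open, so U is clopen.
  U = {β, δ, ε, ζ, η}, X ∖ U = {γ} — both open, so U is clopen.
  U = {β, γ, δ, ε, ζ, η}, X ∖ U = ∅ — both open, so U is clopen.
Nontrivial clopen(s) exist: e.g. {β, ε, η}. So (X, τ) is disconnected.
Compute connected components by grouping points that agree on all clopens:
  component: {γ}
  component: {δ, ζ}
  component: {β, ε, η}


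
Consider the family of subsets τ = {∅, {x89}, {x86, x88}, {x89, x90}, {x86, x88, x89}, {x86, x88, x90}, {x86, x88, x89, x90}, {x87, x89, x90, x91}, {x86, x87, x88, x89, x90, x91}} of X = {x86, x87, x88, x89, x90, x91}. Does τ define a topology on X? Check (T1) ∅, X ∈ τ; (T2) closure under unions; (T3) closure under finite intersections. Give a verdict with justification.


τ is NOT a topology on X.

Axiom (T1): ∅ ∈ τ? Yes; X ∈ τ? Yes.
Axiom (T2/T3): check pairwise unions and intersections of members of τ.
Counterexample for (T3): {x89, x90} ∩ {x86, x88, x90} = {x90} ∉ τ. Therefore τ is NOT a topology.


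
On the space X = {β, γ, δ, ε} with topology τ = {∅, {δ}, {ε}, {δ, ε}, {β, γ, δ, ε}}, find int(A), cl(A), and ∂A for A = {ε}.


int(A) = {ε}, cl(A) = {β, γ, ε}, ∂A = {β, γ}.

Closed sets in (X, τ) are complements of opens:
  closed(X, τ) = {∅, {β, γ}, {β, γ, δ}, {β, γ, ε}, {β, γ, δ, ε}}.
int(A) = ⋃ {U ∈ τ : U ⊆ A}. Opens contained in A: ∅, {ε}.
Taking the union of these: int(A) = {ε}.
cl(A) = ⋂ {C closed : A ⊆ C}. Closed sets containing A: {β, γ, ε}, {β, γ, δ, ε}.
Intersecting these: cl(A) = {β, γ, ε}.
∂A = cl(A) ∖ int(A) = {β, γ, ε} ∖ {ε} = {β, γ}.


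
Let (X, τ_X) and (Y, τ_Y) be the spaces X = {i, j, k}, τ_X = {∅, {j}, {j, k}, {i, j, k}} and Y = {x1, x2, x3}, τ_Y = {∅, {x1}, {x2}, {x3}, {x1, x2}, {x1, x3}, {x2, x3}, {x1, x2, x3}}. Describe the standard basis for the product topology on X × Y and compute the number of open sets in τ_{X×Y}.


Basis B = {∅ × ∅, {j} × {x1}, {j} × {x2}, {j} × {x3}, {j} × {x1, x2}, {j} × {x1, x3}, {j, k} × {x1}, {j} × {x2, x3}, {j, k} × {x2}, {j, k} × {x3}, {i, j, k} × {x1}, {i, j, k} × {x2}, {i, j, k} × {x3}, {j} × {x1, x2, x3}, {j, k} × {x1, x2}, {j, k} × {x1, x3}, {j, k} × {x2, x3}, {i, j, k} × {x1, x2}, {i, j, k} × {x1, x3}, {i, j, k} × {x2, x3}, {j, k} × {x1, x2, x3}, {i, j, k} × {x1, x2, x3}}; |τ_{X×Y}| = 64.

Enumerate products U × V with U ∈ τ_X, V ∈ τ_Y (deduplicated):
  ∅ × ∅ = {} (∅)
  {j} × {x1} = {(j,x1)}
  {j} × {x2} = {(j,x2)}
  {j} × {x3} = {(j,x3)}
  {j} × {x1, x2} = {(j,x1), (j,x2)}
  {j} × {x1, x3} = {(j,x1), (j,x3)}
  {j, k} × {x1} = {(j,x1), (k,x1)}
  {j} × {x2, x3} = {(j,x2), (j,x3)}
  {j, k} × {x2} = {(j,x2), (k,x2)}
  {j, k} × {x3} = {(j,x3), (k,x3)}
  {i, j, k} × {x1} = {(i,x1), (j,x1), (k,x1)}
  {i, j, k} × {x2} = {(i,x2), (j,x2), (k,x2)}
  {i, j, k} × {x3} = {(i,x3), (j,x3), (k,x3)}
  {j} × {x1, x2, x3} = {(j,x1), (j,x2), (j,x3)}
  {j, k} × {x1, x2} = {(j,x1), (j,x2), (k,x1), (k,x2)}
  {j, k} × {x1, x3} = {(j,x1), (j,x3), (k,x1), (k,x3)}
  {j, k} × {x2, x3} = {(j,x2), (j,x3), (k,x2), (k,x3)}
  {i, j, k} × {x1, x2} = {(i,x1), (i,x2), (j,x1), (j,x2), (k,x1), (k,x2)}
  {i, j, k} × {x1, x3} = {(i,x1), (i,x3), (j,x1), (j,x3), (k,x1), (k,x3)}
  {i, j, k} × {x2, x3} = {(i,x2), (i,x3), (j,x2), (j,x3), (k,x2), (k,x3)}
  {j, k} × {x1, x2, x3} = {(j,x1), (j,x2), (j,x3), (k,x1), (k,x2), (k,x3)}
  {i, j, k} × {x1, x2, x3} = {(i,x1), (i,x2), (i,x3), (j,x1), (j,x2), (j,x3), (k,x1), (k,x2), (k,x3)}
These 22 distinct sets form the basis B.
Close under arbitrary unions to get τ_{X×Y}; counting gives |τ_{X×Y}| = 64.


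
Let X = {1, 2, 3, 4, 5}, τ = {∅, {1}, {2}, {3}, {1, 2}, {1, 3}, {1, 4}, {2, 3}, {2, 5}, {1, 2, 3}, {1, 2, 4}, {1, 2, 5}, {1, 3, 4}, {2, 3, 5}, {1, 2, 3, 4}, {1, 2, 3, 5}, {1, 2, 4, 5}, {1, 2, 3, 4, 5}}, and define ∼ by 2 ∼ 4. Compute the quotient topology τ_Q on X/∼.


X/∼ = {[1], [2=4], [3], [5]}; |τ_Q| = 8.

Equivalence classes: [1], [2=4], [3], [5].
Quotient map π: X → X/∼ sends 1 ↦ [1], 2 ↦ [2=4], 3 ↦ [3], 4 ↦ [2=4], 5 ↦ [5].
For each subset V ⊆ X/∼, compute π^{-1}(V) ⊆ X and check whether π^{-1}(V) ∈ τ. V is open in τ_Q iff π^{-1}(V) ∈ τ.
  V = {}: π^{-1}(V) = ∅ ∈ τ ✓.
  V = {[1]}: π^{-1}(V) = {1} ∈ τ ✓.
  V = {[2=4]}: π^{-1}(V) = {2, 4} ∉ τ ✗.
  V = {[1], [2=4]}: π^{-1}(V) = {1, 2, 4} ∈ τ ✓.
  V = {[3]}: π^{-1}(V) = {3} ∈ τ ✓.
  V = {[1], [3]}: π^{-1}(V) = {1, 3} ∈ τ ✓.
  V = {[2=4], [3]}: π^{-1}(V) = {2, 3, 4} ∉ τ ✗.
  V = {[1], [2=4], [3]}: π^{-1}(V) = {1, 2, 3, 4} ∈ τ ✓.
  V = {[5]}: π^{-1}(V) = {5} ∉ τ ✗.
  V = {[1], [5]}: π^{-1}(V) = {1, 5} ∉ τ ✗.
  V = {[2=4], [5]}: π^{-1}(V) = {2, 4, 5} ∉ τ ✗.
  V = {[1], [2=4], [5]}: π^{-1}(V) = {1, 2, 4, 5} ∈ τ ✓.
  V = {[3], [5]}: π^{-1}(V) = {3, 5} ∉ τ ✗.
  V = {[1], [3], [5]}: π^{-1}(V) = {1, 3, 5} ∉ τ ✗.
  V = {[2=4], [3], [5]}: π^{-1}(V) = {2, 3, 4, 5} ∉ τ ✗.
  V = {[1], [2=4], [3], [5]}: π^{-1}(V) = {1, 2, 3, 4, 5} ∈ τ ✓.
Open sets in the quotient: τ_Q = {{}, {[1]}, {[1], [2=4]}, {[3]}, {[1], [3]}, {[1], [2=4], [3]}, {[1], [2=4], [5]}, {[1], [2=4], [3], [5]}} (8 elements).


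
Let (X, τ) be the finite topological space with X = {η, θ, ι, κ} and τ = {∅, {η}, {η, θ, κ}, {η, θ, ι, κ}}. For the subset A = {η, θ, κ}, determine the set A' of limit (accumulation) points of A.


A' = {θ, ι, κ}

For each x ∈ X, list the open sets U ∈ τ with x ∈ U, then check whether U ∩ (A ∖ {x}) ≠ ∅ for every such U.
  x = η: open {η} ∋ x has {η} ∩ (A ∖ {η}) = ∅, so x is NOT a limit point.
  x = θ: opens ∋ x are {η, θ, κ}, {η, θ, ι, κ}; each meets A ∖ {θ}, so x IS a limit point.
  x = ι: opens ∋ x are {η, θ, ι, κ}; each meets A ∖ {ι}, so x IS a limit point.
  x = κ: opens ∋ x are {η, θ, κ}, {η, θ, ι, κ}; each meets A ∖ {κ}, so x IS a limit point.
Collecting: A' = {θ, ι, κ}.


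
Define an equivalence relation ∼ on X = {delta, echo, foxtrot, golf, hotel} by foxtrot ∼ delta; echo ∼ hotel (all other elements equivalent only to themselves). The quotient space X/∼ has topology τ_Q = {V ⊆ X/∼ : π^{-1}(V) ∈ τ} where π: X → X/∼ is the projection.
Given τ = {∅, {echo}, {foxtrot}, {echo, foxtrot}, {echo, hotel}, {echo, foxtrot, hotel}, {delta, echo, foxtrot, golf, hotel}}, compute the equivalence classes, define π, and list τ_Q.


X/∼ = {[delta=foxtrot], [echo=hotel], [golf]}; |τ_Q| = 3.

Equivalence classes: [delta=foxtrot], [echo=hotel], [golf].
Quotient map π: X → X/∼ sends delta ↦ [delta=foxtrot], echo ↦ [echo=hotel], foxtrot ↦ [delta=foxtrot], golf ↦ [golf], hotel ↦ [echo=hotel].
For each subset V ⊆ X/∼, compute π^{-1}(V) ⊆ X and check whether π^{-1}(V) ∈ τ. V is open in τ_Q iff π^{-1}(V) ∈ τ.
  V = {}: π^{-1}(V) = ∅ ∈ τ ✓.
  V = {[delta=foxtrot]}: π^{-1}(V) = {delta, foxtrot} ∉ τ ✗.
  V = {[echo=hotel]}: π^{-1}(V) = {echo, hotel} ∈ τ ✓.
  V = {[delta=foxtrot], [echo=hotel]}: π^{-1}(V) = {delta, echo, foxtrot, hotel} ∉ τ ✗.
  V = {[golf]}: π^{-1}(V) = {golf} ∉ τ ✗.
  V = {[delta=foxtrot], [golf]}: π^{-1}(V) = {delta, foxtrot, golf} ∉ τ ✗.
  V = {[echo=hotel], [golf]}: π^{-1}(V) = {echo, golf, hotel} ∉ τ ✗.
  V = {[delta=foxtrot], [echo=hotel], [golf]}: π^{-1}(V) = {delta, echo, foxtrot, golf, hotel} ∈ τ ✓.
Open sets in the quotient: τ_Q = {{}, {[echo=hotel]}, {[delta=foxtrot], [echo=hotel], [golf]}} (3 elements).


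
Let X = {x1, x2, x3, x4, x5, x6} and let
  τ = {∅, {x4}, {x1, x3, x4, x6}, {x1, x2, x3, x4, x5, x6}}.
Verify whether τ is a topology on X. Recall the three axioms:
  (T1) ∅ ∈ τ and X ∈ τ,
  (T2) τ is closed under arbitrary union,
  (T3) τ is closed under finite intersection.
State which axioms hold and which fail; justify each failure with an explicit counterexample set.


τ IS a topology on X.

Axiom (T1): ∅ ∈ τ? Yes; X ∈ τ? Yes.
Axiom (T2/T3): check pairwise unions and intersections of members of τ.
All pairwise intersections and unions checked — each lies in τ. Therefore τ satisfies (T1), (T2), (T3): it IS a topology on X.


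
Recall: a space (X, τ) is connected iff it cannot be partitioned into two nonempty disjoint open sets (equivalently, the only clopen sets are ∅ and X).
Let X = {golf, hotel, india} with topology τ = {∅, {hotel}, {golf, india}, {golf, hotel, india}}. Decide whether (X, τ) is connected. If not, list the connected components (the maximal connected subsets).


(X, τ) is disconnected; components = [{hotel}, {golf, india}].

Find clopen sets (U ∈ τ with X ∖ U ∈ τ):
  U = ∅, X ∖ U = {golf, hotel, india} — both open, so U is clopen.
  U = {hotel}, X ∖ U = {golf, india} — both open, so U is clopen.
  U = {golf, india}, X ∖ U = {hotel} — both open, so U is clopen.
  U = {golf, hotel, india}, X ∖ U = ∅ — both open, so U is clopen.
Nontrivial clopen(s) exist: e.g. {golf, india}. So (X, τ) is disconnected.
Compute connected components by grouping points that agree on all clopens:
  component: {hotel}
  component: {golf, india}


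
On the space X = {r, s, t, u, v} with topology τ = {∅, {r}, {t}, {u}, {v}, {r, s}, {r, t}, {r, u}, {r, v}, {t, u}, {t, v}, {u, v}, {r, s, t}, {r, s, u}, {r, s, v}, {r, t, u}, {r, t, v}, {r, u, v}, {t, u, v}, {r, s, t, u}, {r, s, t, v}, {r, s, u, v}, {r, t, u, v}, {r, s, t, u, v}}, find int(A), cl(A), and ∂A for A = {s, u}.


int(A) = {u}, cl(A) = {s, u}, ∂A = {s}.

Closed sets in (X, τ) are complements of opens:
  closed(X, τ) = {∅, {s}, {t}, {u}, {v}, {r, s}, {s, t}, {s, u}, {s, v}, {t, u}, {t, v}, {u, v}, {r, s, t}, {r, s, u}, {r, s, v}, {s, t, u}, {s, t, v}, {s, u, v}, {t, u, v}, {r, s, t, u}, {r, s, t, v}, {r, s, u, v}, {s, t, u, v}, {r, s, t, u, v}}.
int(A) = ⋃ {U ∈ τ : U ⊆ A}. Opens contained in A: ∅, {u}.
Taking the union of these: int(A) = {u}.
cl(A) = ⋂ {C closed : A ⊆ C}. Closed sets containing A: {s, u}, {r, s, u}, {s, t, u}, {s, u, v}, {r, s, t, u}, {r, s, u, v}, {s, t, u, v}, {r, s, t, u, v}.
Intersecting these: cl(A) = {s, u}.
∂A = cl(A) ∖ int(A) = {s, u} ∖ {u} = {s}.


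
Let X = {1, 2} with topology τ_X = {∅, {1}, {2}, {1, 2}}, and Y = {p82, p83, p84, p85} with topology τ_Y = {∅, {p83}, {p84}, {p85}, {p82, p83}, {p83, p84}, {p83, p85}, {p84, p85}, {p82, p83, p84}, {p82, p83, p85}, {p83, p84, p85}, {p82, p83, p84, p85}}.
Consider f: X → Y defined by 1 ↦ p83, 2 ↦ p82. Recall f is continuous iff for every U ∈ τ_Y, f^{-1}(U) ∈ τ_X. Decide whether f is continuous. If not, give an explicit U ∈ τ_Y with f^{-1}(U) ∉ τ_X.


f IS continuous.

Compute f^{-1}(U) for each U ∈ τ_Y:
  U = ∅: f^{-1}(U) = ∅ ∈ τ_X ✓.
  U = {p83}: f^{-1}(U) = {1} ∈ τ_X ✓.
  U = {p84}: f^{-1}(U) = ∅ ∈ τ_X ✓.
  U = {p85}: f^{-1}(U) = ∅ ∈ τ_X ✓.
  U = {p82, p83}: f^{-1}(U) = {1, 2} ∈ τ_X ✓.
  U = {p83, p84}: f^{-1}(U) = {1} ∈ τ_X ✓.
  U = {p83, p85}: f^{-1}(U) = {1} ∈ τ_X ✓.
  U = {p84, p85}: f^{-1}(U) = ∅ ∈ τ_X ✓.
  U = {p82, p83, p84}: f^{-1}(U) = {1, 2} ∈ τ_X ✓.
  U = {p82, p83, p85}: f^{-1}(U) = {1, 2} ∈ τ_X ✓.
  U = {p83, p84, p85}: f^{-1}(U) = {1} ∈ τ_X ✓.
  U = {p82, p83, p84, p85}: f^{-1}(U) = {1, 2} ∈ τ_X ✓.
Every preimage lies in τ_X, so f IS continuous.


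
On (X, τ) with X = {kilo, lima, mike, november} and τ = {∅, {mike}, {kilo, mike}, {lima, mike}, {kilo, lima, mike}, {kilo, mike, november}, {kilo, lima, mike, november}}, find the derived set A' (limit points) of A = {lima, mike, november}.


A' = {kilo, lima, november}

For each x ∈ X, list the open sets U ∈ τ with x ∈ U, then check whether U ∩ (A ∖ {x}) ≠ ∅ for every such U.
  x = kilo: opens ∋ x are {kilo, mike}, {kilo, lima, mike}, {kilo, mike, november}, {kilo, lima, mike, november}; each meets A ∖ {kilo}, so x IS a limit point.
  x = lima: opens ∋ x are {lima, mike}, {kilo, lima, mike}, {kilo, lima, mike, november}; each meets A ∖ {lima}, so x IS a limit point.
  x = mike: open {mike} ∋ x has {mike} ∩ (A ∖ {mike}) = ∅, so x is NOT a limit point.
  x = november: opens ∋ x are {kilo, mike, november}, {kilo, lima, mike, november}; each meets A ∖ {november}, so x IS a limit point.
Collecting: A' = {kilo, lima, november}.


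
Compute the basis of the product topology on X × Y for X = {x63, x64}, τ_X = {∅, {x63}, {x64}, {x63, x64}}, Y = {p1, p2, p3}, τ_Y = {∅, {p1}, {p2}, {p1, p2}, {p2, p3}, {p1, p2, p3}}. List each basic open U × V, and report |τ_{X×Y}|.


Basis B = {∅ × ∅, {x63} × {p1}, {x63} × {p2}, {x64} × {p1}, {x64} × {p2}, {x63} × {p1, p2}, {x63, x64} × {p1}, {x63} × {p2, p3}, {x63, x64} × {p2}, {x64} × {p1, p2}, {x64} × {p2, p3}, {x63} × {p1, p2, p3}, {x64} × {p1, p2, p3}, {x63, x64} × {p1, p2}, {x63, x64} × {p2, p3}, {x63, x64} × {p1, p2, p3}}; |τ_{X×Y}| = 36.

Enumerate products U × V with U ∈ τ_X, V ∈ τ_Y (deduplicated):
  ∅ × ∅ = {} (∅)
  {x63} × {p1} = {(x63,p1)}
  {x63} × {p2} = {(x63,p2)}
  {x64} × {p1} = {(x64,p1)}
  {x64} × {p2} = {(x64,p2)}
  {x63} × {p1, p2} = {(x63,p1), (x63,p2)}
  {x63, x64} × {p1} = {(x63,p1), (x64,p1)}
  {x63} × {p2, p3} = {(x63,p2), (x63,p3)}
  {x63, x64} × {p2} = {(x63,p2), (x64,p2)}
  {x64} × {p1, p2} = {(x64,p1), (x64,p2)}
  {x64} × {p2, p3} = {(x64,p2), (x64,p3)}
  {x63} × {p1, p2, p3} = {(x63,p1), (x63,p2), (x63,p3)}
  {x64} × {p1, p2, p3} = {(x64,p1), (x64,p2), (x64,p3)}
  {x63, x64} × {p1, p2} = {(x63,p1), (x63,p2), (x64,p1), (x64,p2)}
  {x63, x64} × {p2, p3} = {(x63,p2), (x63,p3), (x64,p2), (x64,p3)}
  {x63, x64} × {p1, p2, p3} = {(x63,p1), (x63,p2), (x63,p3), (x64,p1), (x64,p2), (x64,p3)}
These 16 distinct sets form the basis B.
Close under arbitrary unions to get τ_{X×Y}; counting gives |τ_{X×Y}| = 36.


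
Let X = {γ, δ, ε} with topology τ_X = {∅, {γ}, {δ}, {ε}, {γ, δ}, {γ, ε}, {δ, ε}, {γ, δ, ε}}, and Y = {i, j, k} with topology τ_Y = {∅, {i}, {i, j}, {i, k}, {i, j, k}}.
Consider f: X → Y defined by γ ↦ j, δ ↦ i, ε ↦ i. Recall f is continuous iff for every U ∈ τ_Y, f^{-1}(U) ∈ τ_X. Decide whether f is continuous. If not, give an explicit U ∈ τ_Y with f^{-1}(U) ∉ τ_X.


f IS continuous.

Compute f^{-1}(U) for each U ∈ τ_Y:
  U = ∅: f^{-1}(U) = ∅ ∈ τ_X ✓.
  U = {i}: f^{-1}(U) = {δ, ε} ∈ τ_X ✓.
  U = {i, j}: f^{-1}(U) = {γ, δ, ε} ∈ τ_X ✓.
  U = {i, k}: f^{-1}(U) = {δ, ε} ∈ τ_X ✓.
  U = {i, j, k}: f^{-1}(U) = {γ, δ, ε} ∈ τ_X ✓.
Every preimage lies in τ_X, so f IS continuous.


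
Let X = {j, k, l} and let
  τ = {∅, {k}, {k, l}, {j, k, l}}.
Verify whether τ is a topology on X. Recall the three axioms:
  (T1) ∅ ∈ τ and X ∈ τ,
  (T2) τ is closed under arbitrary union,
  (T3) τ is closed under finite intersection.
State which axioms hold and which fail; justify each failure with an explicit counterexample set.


τ IS a topology on X.

Axiom (T1): ∅ ∈ τ? Yes; X ∈ τ? Yes.
Axiom (T2/T3): check pairwise unions and intersections of members of τ.
All pairwise intersections and unions checked — each lies in τ. Therefore τ satisfies (T1), (T2), (T3): it IS a topology on X.


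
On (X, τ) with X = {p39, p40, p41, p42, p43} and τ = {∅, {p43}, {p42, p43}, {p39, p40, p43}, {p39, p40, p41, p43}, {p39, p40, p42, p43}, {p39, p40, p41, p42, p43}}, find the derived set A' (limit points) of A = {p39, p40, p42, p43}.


A' = {p39, p40, p41, p42}

For each x ∈ X, list the open sets U ∈ τ with x ∈ U, then check whether U ∩ (A ∖ {x}) ≠ ∅ for every such U.
  x = p39: opens ∋ x are {p39, p40, p43}, {p39, p40, p41, p43}, {p39, p40, p42, p43}, {p39, p40, p41, p42, p43}; each meets A ∖ {p39}, so x IS a limit point.
  x = p40: opens ∋ x are {p39, p40, p43}, {p39, p40, p41, p43}, {p39, p40, p42, p43}, {p39, p40, p41, p42, p43}; each meets A ∖ {p40}, so x IS a limit point.
  x = p41: opens ∋ x are {p39, p40, p41, p43}, {p39, p40, p41, p42, p43}; each meets A ∖ {p41}, so x IS a limit point.
  x = p42: opens ∋ x are {p42, p43}, {p39, p40, p42, p43}, {p39, p40, p41, p42, p43}; each meets A ∖ {p42}, so x IS a limit point.
  x = p43: open {p43} ∋ x has {p43} ∩ (A ∖ {p43}) = ∅, so x is NOT a limit point.
Collecting: A' = {p39, p40, p41, p42}.
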